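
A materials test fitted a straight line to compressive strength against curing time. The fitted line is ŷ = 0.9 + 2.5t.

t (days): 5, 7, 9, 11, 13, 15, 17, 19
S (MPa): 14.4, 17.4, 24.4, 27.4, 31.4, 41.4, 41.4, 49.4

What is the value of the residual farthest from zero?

r = 3

t=5: ŷ = 0.9 + 2.5·5 = 13.4; r = 14.4 − 13.4 = 1
t=7: ŷ = 0.9 + 2.5·7 = 18.4; r = 17.4 − 18.4 = -1
t=9: ŷ = 0.9 + 2.5·9 = 23.4; r = 24.4 − 23.4 = 1
t=11: ŷ = 0.9 + 2.5·11 = 28.4; r = 27.4 − 28.4 = -1
t=13: ŷ = 0.9 + 2.5·13 = 33.4; r = 31.4 − 33.4 = -2
t=15: ŷ = 0.9 + 2.5·15 = 38.4; r = 41.4 − 38.4 = 3
t=17: ŷ = 0.9 + 2.5·17 = 43.4; r = 41.4 − 43.4 = -2
t=19: ŷ = 0.9 + 2.5·19 = 48.4; r = 49.4 − 48.4 = 1
Largest |r| is 3 at t = 15, residual 3.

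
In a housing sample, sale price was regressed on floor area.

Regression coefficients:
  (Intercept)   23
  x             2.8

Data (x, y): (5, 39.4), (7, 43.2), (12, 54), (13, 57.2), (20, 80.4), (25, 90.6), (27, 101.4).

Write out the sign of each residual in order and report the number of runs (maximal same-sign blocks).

5 runs

x=5: ŷ = 23 + 2.8·5 = 37; e = 39.4 − 37 = 2.4
x=7: ŷ = 23 + 2.8·7 = 42.6; e = 43.2 − 42.6 = 0.6
x=12: ŷ = 23 + 2.8·12 = 56.6; e = 54 − 56.6 = -2.6
x=13: ŷ = 23 + 2.8·13 = 59.4; e = 57.2 − 59.4 = -2.2
x=20: ŷ = 23 + 2.8·20 = 79; e = 80.4 − 79 = 1.4
x=25: ŷ = 23 + 2.8·25 = 93; e = 90.6 − 93 = -2.4
x=27: ŷ = 23 + 2.8·27 = 98.6; e = 101.4 − 98.6 = 2.8
Signs: + + − − + − +
Runs: +×2, −×2, +×1, −×1, +×1 → 5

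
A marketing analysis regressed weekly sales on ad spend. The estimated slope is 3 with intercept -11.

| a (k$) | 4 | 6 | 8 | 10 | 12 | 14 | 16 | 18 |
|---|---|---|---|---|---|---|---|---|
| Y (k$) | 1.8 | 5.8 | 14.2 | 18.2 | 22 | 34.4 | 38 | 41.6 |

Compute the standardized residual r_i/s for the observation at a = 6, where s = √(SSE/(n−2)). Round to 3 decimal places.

a=4: Ŷ = -11 + 3·4 = 1; r = 1.8 − 1 = 0.8
a=6: Ŷ = -11 + 3·6 = 7; r = 5.8 − 7 = -1.2
a=8: Ŷ = -11 + 3·8 = 13; r = 14.2 − 13 = 1.2
a=10: Ŷ = -11 + 3·10 = 19; r = 18.2 − 19 = -0.8
a=12: Ŷ = -11 + 3·12 = 25; r = 22 − 25 = -3
a=14: Ŷ = -11 + 3·14 = 31; r = 34.4 − 31 = 3.4
a=16: Ŷ = -11 + 3·16 = 37; r = 38 − 37 = 1
a=18: Ŷ = -11 + 3·18 = 43; r = 41.6 − 43 = -1.4
SSE = 0.64 + 1.44 + 1.44 + 0.64 + 9 + 11.56 + 1 + 1.96 = 27.68
s = √(27.68/6) = 2.14787
r/s = -1.2 / 2.14787 = -0.559

-0.559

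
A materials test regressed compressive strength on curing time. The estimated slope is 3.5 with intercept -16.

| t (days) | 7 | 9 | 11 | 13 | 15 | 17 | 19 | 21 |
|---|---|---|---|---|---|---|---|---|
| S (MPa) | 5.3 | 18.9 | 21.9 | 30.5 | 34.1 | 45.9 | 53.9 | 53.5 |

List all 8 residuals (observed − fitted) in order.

t=7: ŷ = -16 + 3.5·7 = 8.5; r = 5.3 − 8.5 = -3.2
t=9: ŷ = -16 + 3.5·9 = 15.5; r = 18.9 − 15.5 = 3.4
t=11: ŷ = -16 + 3.5·11 = 22.5; r = 21.9 − 22.5 = -0.6
t=13: ŷ = -16 + 3.5·13 = 29.5; r = 30.5 − 29.5 = 1
t=15: ŷ = -16 + 3.5·15 = 36.5; r = 34.1 − 36.5 = -2.4
t=17: ŷ = -16 + 3.5·17 = 43.5; r = 45.9 − 43.5 = 2.4
t=19: ŷ = -16 + 3.5·19 = 50.5; r = 53.9 − 50.5 = 3.4
t=21: ŷ = -16 + 3.5·21 = 57.5; r = 53.5 − 57.5 = -4

-3.2, 3.4, -0.6, 1, -2.4, 2.4, 3.4, -4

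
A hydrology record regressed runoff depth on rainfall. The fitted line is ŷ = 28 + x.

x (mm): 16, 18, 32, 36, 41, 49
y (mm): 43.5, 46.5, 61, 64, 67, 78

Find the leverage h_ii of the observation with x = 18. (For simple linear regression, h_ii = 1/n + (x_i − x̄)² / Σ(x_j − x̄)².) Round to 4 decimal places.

h = 0.4006

x̄ = (16 + 18 + 32 + 36 + 41 + 49)/6 = 32
Σ(x − x̄)² = 256 + 196 + 0 + 16 + 81 + 289 = 838
h = 1/6 + (-14)²/838 = 0.166667 + 0.23389 = 0.4006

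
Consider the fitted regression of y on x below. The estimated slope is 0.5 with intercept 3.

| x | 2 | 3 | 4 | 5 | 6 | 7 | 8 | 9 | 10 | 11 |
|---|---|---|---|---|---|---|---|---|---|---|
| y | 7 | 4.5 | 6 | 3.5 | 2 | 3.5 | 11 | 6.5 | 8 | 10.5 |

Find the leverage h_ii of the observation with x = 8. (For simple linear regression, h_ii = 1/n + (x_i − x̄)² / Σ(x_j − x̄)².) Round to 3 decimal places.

h = 0.127

x̄ = (2 + 3 + 4 + 5 + 6 + 7 + 8 + 9 + 10 + 11)/10 = 6.5
Σ(x − x̄)² = 20.25 + 12.25 + 6.25 + 2.25 + 0.25 + 0.25 + 2.25 + 6.25 + 12.25 + 20.25 = 82.5
h = 1/10 + (1.5)²/82.5 = 0.1 + 0.0272727 = 0.127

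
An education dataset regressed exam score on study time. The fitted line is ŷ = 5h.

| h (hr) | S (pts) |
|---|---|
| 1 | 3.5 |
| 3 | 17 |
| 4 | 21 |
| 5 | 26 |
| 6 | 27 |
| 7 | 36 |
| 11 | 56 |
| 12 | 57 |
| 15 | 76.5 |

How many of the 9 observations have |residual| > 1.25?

h=1: ŷ = 5·1 = 5; e = 3.5 − 5 = -1.5
h=3: ŷ = 5·3 = 15; e = 17 − 15 = 2
h=4: ŷ = 5·4 = 20; e = 21 − 20 = 1
h=5: ŷ = 5·5 = 25; e = 26 − 25 = 1
h=6: ŷ = 5·6 = 30; e = 27 − 30 = -3
h=7: ŷ = 5·7 = 35; e = 36 − 35 = 1
h=11: ŷ = 5·11 = 55; e = 56 − 55 = 1
h=12: ŷ = 5·12 = 60; e = 57 − 60 = -3
h=15: ŷ = 5·15 = 75; e = 76.5 − 75 = 1.5
|e| > 1.25: h=1 (|e|=1.5), h=3 (|e|=2), h=6 (|e|=3), h=12 (|e|=3), h=15 (|e|=1.5) → 5

5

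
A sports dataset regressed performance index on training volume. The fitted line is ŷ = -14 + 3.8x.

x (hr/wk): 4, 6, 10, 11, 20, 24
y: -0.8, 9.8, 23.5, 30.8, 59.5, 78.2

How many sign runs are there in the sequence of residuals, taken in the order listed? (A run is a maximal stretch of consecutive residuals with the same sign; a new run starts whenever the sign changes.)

6 runs

x=4: ŷ = -14 + 3.8·4 = 1.2; e = -0.8 − 1.2 = -2
x=6: ŷ = -14 + 3.8·6 = 8.8; e = 9.8 − 8.8 = 1
x=10: ŷ = -14 + 3.8·10 = 24; e = 23.5 − 24 = -0.5
x=11: ŷ = -14 + 3.8·11 = 27.8; e = 30.8 − 27.8 = 3
x=20: ŷ = -14 + 3.8·20 = 62; e = 59.5 − 62 = -2.5
x=24: ŷ = -14 + 3.8·24 = 77.2; e = 78.2 − 77.2 = 1
Signs: − + − + − +
Runs: −×1, +×1, −×1, +×1, −×1, +×1 → 6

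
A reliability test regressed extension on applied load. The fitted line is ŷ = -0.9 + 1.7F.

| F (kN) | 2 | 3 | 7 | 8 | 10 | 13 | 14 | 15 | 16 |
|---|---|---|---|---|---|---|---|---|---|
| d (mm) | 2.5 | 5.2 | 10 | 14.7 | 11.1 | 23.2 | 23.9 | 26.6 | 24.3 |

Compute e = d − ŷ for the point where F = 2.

ŷ = -0.9 + 1.7·2 = 2.5
e = 2.5 − 2.5 = 0

e = 0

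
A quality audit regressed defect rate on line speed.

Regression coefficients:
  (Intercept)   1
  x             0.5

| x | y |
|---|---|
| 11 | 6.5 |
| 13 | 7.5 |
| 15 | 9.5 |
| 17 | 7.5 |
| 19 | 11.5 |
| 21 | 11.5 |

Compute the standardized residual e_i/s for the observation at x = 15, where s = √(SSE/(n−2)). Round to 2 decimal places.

0.82

x=11: ŷ = 1 + 0.5·11 = 6.5; e = 6.5 − 6.5 = 0
x=13: ŷ = 1 + 0.5·13 = 7.5; e = 7.5 − 7.5 = 0
x=15: ŷ = 1 + 0.5·15 = 8.5; e = 9.5 − 8.5 = 1
x=17: ŷ = 1 + 0.5·17 = 9.5; e = 7.5 − 9.5 = -2
x=19: ŷ = 1 + 0.5·19 = 10.5; e = 11.5 − 10.5 = 1
x=21: ŷ = 1 + 0.5·21 = 11.5; e = 11.5 − 11.5 = 0
SSE = 0 + 0 + 1 + 4 + 1 + 0 = 6
s = √(6/4) = 1.22474
e/s = 1 / 1.22474 = 0.82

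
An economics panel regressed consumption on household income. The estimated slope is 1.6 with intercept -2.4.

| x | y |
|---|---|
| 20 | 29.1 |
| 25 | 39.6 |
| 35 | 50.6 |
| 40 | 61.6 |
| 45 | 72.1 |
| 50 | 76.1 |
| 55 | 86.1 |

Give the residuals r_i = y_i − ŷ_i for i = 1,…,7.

-0.5, 2, -3, 0, 2.5, -1.5, 0.5

x=20: ŷ = -2.4 + 1.6·20 = 29.6; r = 29.1 − 29.6 = -0.5
x=25: ŷ = -2.4 + 1.6·25 = 37.6; r = 39.6 − 37.6 = 2
x=35: ŷ = -2.4 + 1.6·35 = 53.6; r = 50.6 − 53.6 = -3
x=40: ŷ = -2.4 + 1.6·40 = 61.6; r = 61.6 − 61.6 = 0
x=45: ŷ = -2.4 + 1.6·45 = 69.6; r = 72.1 − 69.6 = 2.5
x=50: ŷ = -2.4 + 1.6·50 = 77.6; r = 76.1 − 77.6 = -1.5
x=55: ŷ = -2.4 + 1.6·55 = 85.6; r = 86.1 − 85.6 = 0.5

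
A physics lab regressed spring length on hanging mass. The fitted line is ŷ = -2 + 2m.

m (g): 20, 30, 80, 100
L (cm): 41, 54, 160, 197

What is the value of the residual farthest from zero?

m=20: ŷ = -2 + 2·20 = 38; e = 41 − 38 = 3
m=30: ŷ = -2 + 2·30 = 58; e = 54 − 58 = -4
m=80: ŷ = -2 + 2·80 = 158; e = 160 − 158 = 2
m=100: ŷ = -2 + 2·100 = 198; e = 197 − 198 = -1
Largest |e| is 4 at m = 30, residual -4.

e = -4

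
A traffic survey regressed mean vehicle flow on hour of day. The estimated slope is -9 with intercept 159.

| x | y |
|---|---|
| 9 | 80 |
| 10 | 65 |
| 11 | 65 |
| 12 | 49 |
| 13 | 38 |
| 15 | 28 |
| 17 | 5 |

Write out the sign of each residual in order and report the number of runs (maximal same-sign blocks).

x=9: ŷ = 159 − 9·9 = 78; r = 80 − 78 = 2
x=10: ŷ = 159 − 9·10 = 69; r = 65 − 69 = -4
x=11: ŷ = 159 − 9·11 = 60; r = 65 − 60 = 5
x=12: ŷ = 159 − 9·12 = 51; r = 49 − 51 = -2
x=13: ŷ = 159 − 9·13 = 42; r = 38 − 42 = -4
x=15: ŷ = 159 − 9·15 = 24; r = 28 − 24 = 4
x=17: ŷ = 159 − 9·17 = 6; r = 5 − 6 = -1
Signs: + − + − − + −
Runs: +×1, −×1, +×1, −×2, +×1, −×1 → 6

6 runs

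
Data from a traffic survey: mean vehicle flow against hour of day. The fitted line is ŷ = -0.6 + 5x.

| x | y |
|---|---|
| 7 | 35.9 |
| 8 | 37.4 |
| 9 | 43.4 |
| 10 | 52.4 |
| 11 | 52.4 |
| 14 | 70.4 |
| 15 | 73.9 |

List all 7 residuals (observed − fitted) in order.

1.5, -2, -1, 3, -2, 1, -0.5

x=7: ŷ = -0.6 + 5·7 = 34.4; r = 35.9 − 34.4 = 1.5
x=8: ŷ = -0.6 + 5·8 = 39.4; r = 37.4 − 39.4 = -2
x=9: ŷ = -0.6 + 5·9 = 44.4; r = 43.4 − 44.4 = -1
x=10: ŷ = -0.6 + 5·10 = 49.4; r = 52.4 − 49.4 = 3
x=11: ŷ = -0.6 + 5·11 = 54.4; r = 52.4 − 54.4 = -2
x=14: ŷ = -0.6 + 5·14 = 69.4; r = 70.4 − 69.4 = 1
x=15: ŷ = -0.6 + 5·15 = 74.4; r = 73.9 − 74.4 = -0.5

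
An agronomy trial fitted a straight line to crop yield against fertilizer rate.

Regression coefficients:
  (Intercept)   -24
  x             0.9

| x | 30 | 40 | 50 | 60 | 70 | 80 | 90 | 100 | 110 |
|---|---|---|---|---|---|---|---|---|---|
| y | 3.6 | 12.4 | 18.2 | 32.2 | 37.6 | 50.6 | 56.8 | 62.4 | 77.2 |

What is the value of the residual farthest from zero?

x=30: ŷ = -24 + 0.9·30 = 3; r = 3.6 − 3 = 0.6
x=40: ŷ = -24 + 0.9·40 = 12; r = 12.4 − 12 = 0.4
x=50: ŷ = -24 + 0.9·50 = 21; r = 18.2 − 21 = -2.8
x=60: ŷ = -24 + 0.9·60 = 30; r = 32.2 − 30 = 2.2
x=70: ŷ = -24 + 0.9·70 = 39; r = 37.6 − 39 = -1.4
x=80: ŷ = -24 + 0.9·80 = 48; r = 50.6 − 48 = 2.6
x=90: ŷ = -24 + 0.9·90 = 57; r = 56.8 − 57 = -0.2
x=100: ŷ = -24 + 0.9·100 = 66; r = 62.4 − 66 = -3.6
x=110: ŷ = -24 + 0.9·110 = 75; r = 77.2 − 75 = 2.2
Largest |r| is 3.6 at x = 100, residual -3.6.

r = -3.6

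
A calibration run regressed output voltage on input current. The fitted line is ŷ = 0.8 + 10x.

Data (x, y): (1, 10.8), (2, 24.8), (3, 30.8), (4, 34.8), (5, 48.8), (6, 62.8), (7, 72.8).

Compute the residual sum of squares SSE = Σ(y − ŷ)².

x=1: ŷ = 0.8 + 10·1 = 10.8; r = 10.8 − 10.8 = 0
x=2: ŷ = 0.8 + 10·2 = 20.8; r = 24.8 − 20.8 = 4
x=3: ŷ = 0.8 + 10·3 = 30.8; r = 30.8 − 30.8 = 0
x=4: ŷ = 0.8 + 10·4 = 40.8; r = 34.8 − 40.8 = -6
x=5: ŷ = 0.8 + 10·5 = 50.8; r = 48.8 − 50.8 = -2
x=6: ŷ = 0.8 + 10·6 = 60.8; r = 62.8 − 60.8 = 2
x=7: ŷ = 0.8 + 10·7 = 70.8; r = 72.8 − 70.8 = 2
SSE = 0 + 16 + 0 + 36 + 4 + 4 + 4 = 64

SSE = 64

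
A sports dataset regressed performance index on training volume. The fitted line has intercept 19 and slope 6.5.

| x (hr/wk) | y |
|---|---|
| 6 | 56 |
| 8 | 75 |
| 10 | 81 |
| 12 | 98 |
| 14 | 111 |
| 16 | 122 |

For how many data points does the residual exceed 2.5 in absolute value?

x=6: ŷ = 19 + 6.5·6 = 58; r = 56 − 58 = -2
x=8: ŷ = 19 + 6.5·8 = 71; r = 75 − 71 = 4
x=10: ŷ = 19 + 6.5·10 = 84; r = 81 − 84 = -3
x=12: ŷ = 19 + 6.5·12 = 97; r = 98 − 97 = 1
x=14: ŷ = 19 + 6.5·14 = 110; r = 111 − 110 = 1
x=16: ŷ = 19 + 6.5·16 = 123; r = 122 − 123 = -1
|r| > 2.5: x=8 (|r|=4), x=10 (|r|=3) → 2

2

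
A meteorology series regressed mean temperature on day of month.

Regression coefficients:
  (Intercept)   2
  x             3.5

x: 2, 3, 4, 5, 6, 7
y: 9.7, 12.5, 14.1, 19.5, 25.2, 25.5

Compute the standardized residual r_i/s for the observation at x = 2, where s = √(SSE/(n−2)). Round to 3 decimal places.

x=2: ŷ = 2 + 3.5·2 = 9; r = 9.7 − 9 = 0.7
x=3: ŷ = 2 + 3.5·3 = 12.5; r = 12.5 − 12.5 = 0
x=4: ŷ = 2 + 3.5·4 = 16; r = 14.1 − 16 = -1.9
x=5: ŷ = 2 + 3.5·5 = 19.5; r = 19.5 − 19.5 = 0
x=6: ŷ = 2 + 3.5·6 = 23; r = 25.2 − 23 = 2.2
x=7: ŷ = 2 + 3.5·7 = 26.5; r = 25.5 − 26.5 = -1
SSE = 0.49 + 0 + 3.61 + 0 + 4.84 + 1 = 9.94
s = √(9.94/4) = 1.57639
r/s = 0.7 / 1.57639 = 0.444

0.444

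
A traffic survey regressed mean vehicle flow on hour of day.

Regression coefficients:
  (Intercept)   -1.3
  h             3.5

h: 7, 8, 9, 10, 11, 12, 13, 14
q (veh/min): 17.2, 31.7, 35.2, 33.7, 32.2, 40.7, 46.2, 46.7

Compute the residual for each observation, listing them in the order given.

h=7: ŷ = -1.3 + 3.5·7 = 23.2; r = 17.2 − 23.2 = -6
h=8: ŷ = -1.3 + 3.5·8 = 26.7; r = 31.7 − 26.7 = 5
h=9: ŷ = -1.3 + 3.5·9 = 30.2; r = 35.2 − 30.2 = 5
h=10: ŷ = -1.3 + 3.5·10 = 33.7; r = 33.7 − 33.7 = 0
h=11: ŷ = -1.3 + 3.5·11 = 37.2; r = 32.2 − 37.2 = -5
h=12: ŷ = -1.3 + 3.5·12 = 40.7; r = 40.7 − 40.7 = 0
h=13: ŷ = -1.3 + 3.5·13 = 44.2; r = 46.2 − 44.2 = 2
h=14: ŷ = -1.3 + 3.5·14 = 47.7; r = 46.7 − 47.7 = -1

-6, 5, 5, 0, -5, 0, 2, -1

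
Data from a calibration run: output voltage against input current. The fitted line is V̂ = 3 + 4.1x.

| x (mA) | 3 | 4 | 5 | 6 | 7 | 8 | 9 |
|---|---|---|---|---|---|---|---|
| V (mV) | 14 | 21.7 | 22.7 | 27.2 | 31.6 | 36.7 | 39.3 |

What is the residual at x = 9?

V̂ = 3 + 4.1·9 = 39.9
r = 39.3 − 39.9 = -0.6

r = -0.6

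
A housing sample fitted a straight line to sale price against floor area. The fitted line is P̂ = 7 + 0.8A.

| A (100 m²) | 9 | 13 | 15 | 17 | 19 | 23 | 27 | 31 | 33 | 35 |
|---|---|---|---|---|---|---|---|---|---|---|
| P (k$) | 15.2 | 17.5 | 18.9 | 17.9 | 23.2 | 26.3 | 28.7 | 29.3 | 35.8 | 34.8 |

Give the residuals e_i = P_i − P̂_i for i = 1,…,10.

1, 0.1, -0.1, -2.7, 1, 0.9, 0.1, -2.5, 2.4, -0.2

A=9: P̂ = 7 + 0.8·9 = 14.2; e = 15.2 − 14.2 = 1
A=13: P̂ = 7 + 0.8·13 = 17.4; e = 17.5 − 17.4 = 0.1
A=15: P̂ = 7 + 0.8·15 = 19; e = 18.9 − 19 = -0.1
A=17: P̂ = 7 + 0.8·17 = 20.6; e = 17.9 − 20.6 = -2.7
A=19: P̂ = 7 + 0.8·19 = 22.2; e = 23.2 − 22.2 = 1
A=23: P̂ = 7 + 0.8·23 = 25.4; e = 26.3 − 25.4 = 0.9
A=27: P̂ = 7 + 0.8·27 = 28.6; e = 28.7 − 28.6 = 0.1
A=31: P̂ = 7 + 0.8·31 = 31.8; e = 29.3 − 31.8 = -2.5
A=33: P̂ = 7 + 0.8·33 = 33.4; e = 35.8 − 33.4 = 2.4
A=35: P̂ = 7 + 0.8·35 = 35; e = 34.8 − 35 = -0.2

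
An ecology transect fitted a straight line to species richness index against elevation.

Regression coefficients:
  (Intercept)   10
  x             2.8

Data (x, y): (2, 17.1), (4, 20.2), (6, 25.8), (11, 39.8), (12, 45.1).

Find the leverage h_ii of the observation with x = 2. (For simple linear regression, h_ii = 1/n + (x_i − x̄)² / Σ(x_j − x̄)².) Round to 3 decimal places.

h = 0.529

x̄ = (2 + 4 + 6 + 11 + 12)/5 = 7
Σ(x − x̄)² = 25 + 9 + 1 + 16 + 25 = 76
h = 1/5 + (-5)²/76 = 0.2 + 0.328947 = 0.529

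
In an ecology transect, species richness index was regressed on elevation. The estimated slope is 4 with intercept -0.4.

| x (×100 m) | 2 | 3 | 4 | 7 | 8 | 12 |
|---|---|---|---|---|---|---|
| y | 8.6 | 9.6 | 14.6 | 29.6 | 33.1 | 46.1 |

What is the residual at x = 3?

ŷ = -0.4 + 4·3 = 11.6
e = 9.6 − 11.6 = -2

e = -2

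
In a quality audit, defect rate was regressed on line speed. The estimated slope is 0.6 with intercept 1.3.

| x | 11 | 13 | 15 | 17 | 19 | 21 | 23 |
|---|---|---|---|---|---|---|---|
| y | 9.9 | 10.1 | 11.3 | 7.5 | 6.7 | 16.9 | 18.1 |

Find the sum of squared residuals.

SSE = 76

x=11: ŷ = 1.3 + 0.6·11 = 7.9; r = 9.9 − 7.9 = 2
x=13: ŷ = 1.3 + 0.6·13 = 9.1; r = 10.1 − 9.1 = 1
x=15: ŷ = 1.3 + 0.6·15 = 10.3; r = 11.3 − 10.3 = 1
x=17: ŷ = 1.3 + 0.6·17 = 11.5; r = 7.5 − 11.5 = -4
x=19: ŷ = 1.3 + 0.6·19 = 12.7; r = 6.7 − 12.7 = -6
x=21: ŷ = 1.3 + 0.6·21 = 13.9; r = 16.9 − 13.9 = 3
x=23: ŷ = 1.3 + 0.6·23 = 15.1; r = 18.1 − 15.1 = 3
SSE = 4 + 1 + 1 + 16 + 36 + 9 + 9 = 76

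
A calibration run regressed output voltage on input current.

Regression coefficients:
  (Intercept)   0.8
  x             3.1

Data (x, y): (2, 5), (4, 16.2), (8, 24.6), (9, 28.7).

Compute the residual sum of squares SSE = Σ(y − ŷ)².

x=2: ŷ = 0.8 + 3.1·2 = 7; r = 5 − 7 = -2
x=4: ŷ = 0.8 + 3.1·4 = 13.2; r = 16.2 − 13.2 = 3
x=8: ŷ = 0.8 + 3.1·8 = 25.6; r = 24.6 − 25.6 = -1
x=9: ŷ = 0.8 + 3.1·9 = 28.7; r = 28.7 − 28.7 = 0
SSE = 4 + 9 + 1 + 0 = 14

SSE = 14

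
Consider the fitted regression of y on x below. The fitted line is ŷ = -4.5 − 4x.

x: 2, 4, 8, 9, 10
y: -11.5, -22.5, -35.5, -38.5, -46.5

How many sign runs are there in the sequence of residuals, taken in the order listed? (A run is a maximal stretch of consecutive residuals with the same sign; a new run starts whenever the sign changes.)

4 runs

x=2: ŷ = -4.5 − 4·2 = -12.5; e = -11.5 − (-12.5) = 1
x=4: ŷ = -4.5 − 4·4 = -20.5; e = -22.5 − (-20.5) = -2
x=8: ŷ = -4.5 − 4·8 = -36.5; e = -35.5 − (-36.5) = 1
x=9: ŷ = -4.5 − 4·9 = -40.5; e = -38.5 − (-40.5) = 2
x=10: ŷ = -4.5 − 4·10 = -44.5; e = -46.5 − (-44.5) = -2
Signs: + − + + −
Runs: +×1, −×1, +×2, −×1 → 4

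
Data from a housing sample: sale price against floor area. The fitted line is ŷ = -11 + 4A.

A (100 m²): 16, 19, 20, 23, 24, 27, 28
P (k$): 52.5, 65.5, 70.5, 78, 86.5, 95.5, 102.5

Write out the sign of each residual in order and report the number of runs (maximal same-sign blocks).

6 runs

A=16: ŷ = -11 + 4·16 = 53; r = 52.5 − 53 = -0.5
A=19: ŷ = -11 + 4·19 = 65; r = 65.5 − 65 = 0.5
A=20: ŷ = -11 + 4·20 = 69; r = 70.5 − 69 = 1.5
A=23: ŷ = -11 + 4·23 = 81; r = 78 − 81 = -3
A=24: ŷ = -11 + 4·24 = 85; r = 86.5 − 85 = 1.5
A=27: ŷ = -11 + 4·27 = 97; r = 95.5 − 97 = -1.5
A=28: ŷ = -11 + 4·28 = 101; r = 102.5 − 101 = 1.5
Signs: − + + − + − +
Runs: −×1, +×2, −×1, +×1, −×1, +×1 → 6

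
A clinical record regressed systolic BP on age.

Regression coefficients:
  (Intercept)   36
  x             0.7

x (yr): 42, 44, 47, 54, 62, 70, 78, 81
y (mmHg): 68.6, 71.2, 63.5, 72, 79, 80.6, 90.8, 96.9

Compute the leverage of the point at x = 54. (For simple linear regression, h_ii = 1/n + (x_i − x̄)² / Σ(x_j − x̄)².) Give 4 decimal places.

x̄ = (42 + 44 + 47 + 54 + 62 + 70 + 78 + 81)/8 = 59.75
Σ(x − x̄)² = 315.062 + 248.062 + 162.562 + 33.0625 + 5.0625 + 105.062 + 333.062 + 451.562 = 1653.5
h = 1/8 + (-5.75)²/1653.5 = 0.125 + 0.0199955 = 0.1450

h = 0.1450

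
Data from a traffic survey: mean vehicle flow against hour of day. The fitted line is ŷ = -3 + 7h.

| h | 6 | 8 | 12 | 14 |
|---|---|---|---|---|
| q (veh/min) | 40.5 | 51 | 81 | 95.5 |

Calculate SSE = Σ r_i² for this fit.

h=6: ŷ = -3 + 7·6 = 39; r = 40.5 − 39 = 1.5
h=8: ŷ = -3 + 7·8 = 53; r = 51 − 53 = -2
h=12: ŷ = -3 + 7·12 = 81; r = 81 − 81 = 0
h=14: ŷ = -3 + 7·14 = 95; r = 95.5 − 95 = 0.5
SSE = 2.25 + 4 + 0 + 0.25 = 6.5

SSE = 6.5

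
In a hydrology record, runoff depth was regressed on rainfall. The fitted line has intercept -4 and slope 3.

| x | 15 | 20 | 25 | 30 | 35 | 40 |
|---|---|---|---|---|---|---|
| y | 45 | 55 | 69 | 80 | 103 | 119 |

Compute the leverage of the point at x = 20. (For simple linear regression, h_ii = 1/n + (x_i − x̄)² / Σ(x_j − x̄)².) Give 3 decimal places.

x̄ = (15 + 20 + 25 + 30 + 35 + 40)/6 = 27.5
Σ(x − x̄)² = 156.25 + 56.25 + 6.25 + 6.25 + 56.25 + 156.25 = 437.5
h = 1/6 + (-7.5)²/437.5 = 0.166667 + 0.128571 = 0.295

h = 0.295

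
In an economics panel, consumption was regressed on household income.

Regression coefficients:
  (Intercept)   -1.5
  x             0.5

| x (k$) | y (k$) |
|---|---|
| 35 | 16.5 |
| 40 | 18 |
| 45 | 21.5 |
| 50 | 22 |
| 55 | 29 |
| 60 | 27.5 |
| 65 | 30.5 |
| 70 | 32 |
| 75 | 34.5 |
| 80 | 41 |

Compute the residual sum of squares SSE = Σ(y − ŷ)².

x=35: ŷ = -1.5 + 0.5·35 = 16; r = 16.5 − 16 = 0.5
x=40: ŷ = -1.5 + 0.5·40 = 18.5; r = 18 − 18.5 = -0.5
x=45: ŷ = -1.5 + 0.5·45 = 21; r = 21.5 − 21 = 0.5
x=50: ŷ = -1.5 + 0.5·50 = 23.5; r = 22 − 23.5 = -1.5
x=55: ŷ = -1.5 + 0.5·55 = 26; r = 29 − 26 = 3
x=60: ŷ = -1.5 + 0.5·60 = 28.5; r = 27.5 − 28.5 = -1
x=65: ŷ = -1.5 + 0.5·65 = 31; r = 30.5 − 31 = -0.5
x=70: ŷ = -1.5 + 0.5·70 = 33.5; r = 32 − 33.5 = -1.5
x=75: ŷ = -1.5 + 0.5·75 = 36; r = 34.5 − 36 = -1.5
x=80: ŷ = -1.5 + 0.5·80 = 38.5; r = 41 − 38.5 = 2.5
SSE = 0.25 + 0.25 + 0.25 + 2.25 + 9 + 1 + 0.25 + 2.25 + 2.25 + 6.25 = 24

SSE = 24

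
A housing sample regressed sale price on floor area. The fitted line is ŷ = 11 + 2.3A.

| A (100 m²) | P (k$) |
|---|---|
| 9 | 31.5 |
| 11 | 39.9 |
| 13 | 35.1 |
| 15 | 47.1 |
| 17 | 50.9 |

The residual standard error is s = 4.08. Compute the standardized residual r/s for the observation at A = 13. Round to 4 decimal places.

ŷ = 11 + 2.3·13 = 40.9
r = 35.1 − 40.9 = -5.8
r/s = -5.8 / 4.08 = -1.4216

-1.4216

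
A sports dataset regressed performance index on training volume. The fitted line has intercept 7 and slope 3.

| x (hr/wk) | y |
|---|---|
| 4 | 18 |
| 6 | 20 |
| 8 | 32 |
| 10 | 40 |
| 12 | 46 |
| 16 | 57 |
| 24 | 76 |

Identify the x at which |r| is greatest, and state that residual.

x = 6, r = -5

x=4: ŷ = 7 + 3·4 = 19; r = 18 − 19 = -1
x=6: ŷ = 7 + 3·6 = 25; r = 20 − 25 = -5
x=8: ŷ = 7 + 3·8 = 31; r = 32 − 31 = 1
x=10: ŷ = 7 + 3·10 = 37; r = 40 − 37 = 3
x=12: ŷ = 7 + 3·12 = 43; r = 46 − 43 = 3
x=16: ŷ = 7 + 3·16 = 55; r = 57 − 55 = 2
x=24: ŷ = 7 + 3·24 = 79; r = 76 − 79 = -3
Largest |r| is 5 at x = 6, residual -5.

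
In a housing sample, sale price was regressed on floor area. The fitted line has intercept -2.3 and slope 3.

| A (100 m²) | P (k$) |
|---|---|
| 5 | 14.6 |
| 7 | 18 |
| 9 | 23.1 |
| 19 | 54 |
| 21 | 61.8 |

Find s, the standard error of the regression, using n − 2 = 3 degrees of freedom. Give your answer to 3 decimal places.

s = 1.669

A=5: ŷ = -2.3 + 3·5 = 12.7; r = 14.6 − 12.7 = 1.9
A=7: ŷ = -2.3 + 3·7 = 18.7; r = 18 − 18.7 = -0.7
A=9: ŷ = -2.3 + 3·9 = 24.7; r = 23.1 − 24.7 = -1.6
A=19: ŷ = -2.3 + 3·19 = 54.7; r = 54 − 54.7 = -0.7
A=21: ŷ = -2.3 + 3·21 = 60.7; r = 61.8 − 60.7 = 1.1
SSE = 3.61 + 0.49 + 2.56 + 0.49 + 1.21 = 8.36
s = √(8.36/3) = √2.78667 ≈ 1.669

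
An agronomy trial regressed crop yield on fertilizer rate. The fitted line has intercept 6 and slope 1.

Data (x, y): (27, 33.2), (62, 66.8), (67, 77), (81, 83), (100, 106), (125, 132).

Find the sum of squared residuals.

SSE = 34.48

x=27: ŷ = 6 + 27 = 33; e = 33.2 − 33 = 0.2
x=62: ŷ = 6 + 62 = 68; e = 66.8 − 68 = -1.2
x=67: ŷ = 6 + 67 = 73; e = 77 − 73 = 4
x=81: ŷ = 6 + 81 = 87; e = 83 − 87 = -4
x=100: ŷ = 6 + 100 = 106; e = 106 − 106 = 0
x=125: ŷ = 6 + 125 = 131; e = 132 − 131 = 1
SSE = 0.04 + 1.44 + 16 + 16 + 0 + 1 = 34.48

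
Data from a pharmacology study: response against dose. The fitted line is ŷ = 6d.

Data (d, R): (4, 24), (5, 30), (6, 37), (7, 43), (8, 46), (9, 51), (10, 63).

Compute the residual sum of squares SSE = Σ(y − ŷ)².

SSE = 24

d=4: ŷ = 6·4 = 24; e = 24 − 24 = 0
d=5: ŷ = 6·5 = 30; e = 30 − 30 = 0
d=6: ŷ = 6·6 = 36; e = 37 − 36 = 1
d=7: ŷ = 6·7 = 42; e = 43 − 42 = 1
d=8: ŷ = 6·8 = 48; e = 46 − 48 = -2
d=9: ŷ = 6·9 = 54; e = 51 − 54 = -3
d=10: ŷ = 6·10 = 60; e = 63 − 60 = 3
SSE = 0 + 0 + 1 + 1 + 4 + 9 + 9 = 24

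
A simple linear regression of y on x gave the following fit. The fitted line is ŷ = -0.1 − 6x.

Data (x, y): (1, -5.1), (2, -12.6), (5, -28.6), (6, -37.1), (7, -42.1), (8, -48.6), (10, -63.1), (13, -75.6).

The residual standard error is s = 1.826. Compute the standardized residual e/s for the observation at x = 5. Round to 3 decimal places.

ŷ = -0.1 − 6·5 = -30.1
e = -28.6 − (-30.1) = 1.5
e/s = 1.5 / 1.826 = 0.821

0.821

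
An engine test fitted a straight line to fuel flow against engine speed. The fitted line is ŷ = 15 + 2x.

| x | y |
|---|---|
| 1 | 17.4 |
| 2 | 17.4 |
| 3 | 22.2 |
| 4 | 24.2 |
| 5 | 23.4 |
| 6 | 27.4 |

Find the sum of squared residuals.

x=1: ŷ = 15 + 2·1 = 17; r = 17.4 − 17 = 0.4
x=2: ŷ = 15 + 2·2 = 19; r = 17.4 − 19 = -1.6
x=3: ŷ = 15 + 2·3 = 21; r = 22.2 − 21 = 1.2
x=4: ŷ = 15 + 2·4 = 23; r = 24.2 − 23 = 1.2
x=5: ŷ = 15 + 2·5 = 25; r = 23.4 − 25 = -1.6
x=6: ŷ = 15 + 2·6 = 27; r = 27.4 − 27 = 0.4
SSE = 0.16 + 2.56 + 1.44 + 1.44 + 2.56 + 0.16 = 8.32

SSE = 8.32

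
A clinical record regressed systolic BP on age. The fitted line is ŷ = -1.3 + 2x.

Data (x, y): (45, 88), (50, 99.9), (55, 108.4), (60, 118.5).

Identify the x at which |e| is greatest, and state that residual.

x = 50, e = 1.2

x=45: ŷ = -1.3 + 2·45 = 88.7; e = 88 − 88.7 = -0.7
x=50: ŷ = -1.3 + 2·50 = 98.7; e = 99.9 − 98.7 = 1.2
x=55: ŷ = -1.3 + 2·55 = 108.7; e = 108.4 − 108.7 = -0.3
x=60: ŷ = -1.3 + 2·60 = 118.7; e = 118.5 − 118.7 = -0.2
Largest |e| is 1.2 at x = 50, residual 1.2.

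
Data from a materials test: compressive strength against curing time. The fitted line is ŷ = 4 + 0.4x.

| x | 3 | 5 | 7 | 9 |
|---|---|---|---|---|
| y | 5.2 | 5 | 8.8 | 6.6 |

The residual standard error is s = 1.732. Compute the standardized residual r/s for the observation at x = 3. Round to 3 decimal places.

0.000

ŷ = 4 + 0.4·3 = 5.2
r = 5.2 − 5.2 = 0
r/s = 0 / 1.732 = 0.000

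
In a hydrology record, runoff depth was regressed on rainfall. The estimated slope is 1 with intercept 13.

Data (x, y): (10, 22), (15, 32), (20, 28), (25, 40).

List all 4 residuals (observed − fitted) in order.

-1, 4, -5, 2

x=10: ŷ = 13 + 10 = 23; r = 22 − 23 = -1
x=15: ŷ = 13 + 15 = 28; r = 32 − 28 = 4
x=20: ŷ = 13 + 20 = 33; r = 28 − 33 = -5
x=25: ŷ = 13 + 25 = 38; r = 40 − 38 = 2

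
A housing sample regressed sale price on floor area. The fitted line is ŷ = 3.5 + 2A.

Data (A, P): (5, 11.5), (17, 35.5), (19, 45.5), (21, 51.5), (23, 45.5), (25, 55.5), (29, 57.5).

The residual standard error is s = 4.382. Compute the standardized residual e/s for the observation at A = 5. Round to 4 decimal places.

-0.4564

ŷ = 3.5 + 2·5 = 13.5
e = 11.5 − 13.5 = -2
e/s = -2 / 4.382 = -0.4564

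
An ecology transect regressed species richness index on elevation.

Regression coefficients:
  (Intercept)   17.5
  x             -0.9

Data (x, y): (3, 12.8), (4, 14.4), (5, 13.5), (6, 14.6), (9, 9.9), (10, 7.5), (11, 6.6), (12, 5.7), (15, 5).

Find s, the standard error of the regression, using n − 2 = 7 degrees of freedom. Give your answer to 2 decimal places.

s = 1.46

x=3: ŷ = 17.5 − 0.9·3 = 14.8; e = 12.8 − 14.8 = -2
x=4: ŷ = 17.5 − 0.9·4 = 13.9; e = 14.4 − 13.9 = 0.5
x=5: ŷ = 17.5 − 0.9·5 = 13; e = 13.5 − 13 = 0.5
x=6: ŷ = 17.5 − 0.9·6 = 12.1; e = 14.6 − 12.1 = 2.5
x=9: ŷ = 17.5 − 0.9·9 = 9.4; e = 9.9 − 9.4 = 0.5
x=10: ŷ = 17.5 − 0.9·10 = 8.5; e = 7.5 − 8.5 = -1
x=11: ŷ = 17.5 − 0.9·11 = 7.6; e = 6.6 − 7.6 = -1
x=12: ŷ = 17.5 − 0.9·12 = 6.7; e = 5.7 − 6.7 = -1
x=15: ŷ = 17.5 − 0.9·15 = 4; e = 5 − 4 = 1
SSE = 4 + 0.25 + 0.25 + 6.25 + 0.25 + 1 + 1 + 1 + 1 = 15
s = √(15/7) = √2.14286 ≈ 1.46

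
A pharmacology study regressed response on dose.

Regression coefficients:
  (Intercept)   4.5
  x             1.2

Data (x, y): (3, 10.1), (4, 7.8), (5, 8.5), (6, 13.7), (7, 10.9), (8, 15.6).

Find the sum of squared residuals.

x=3: ŷ = 4.5 + 1.2·3 = 8.1; e = 10.1 − 8.1 = 2
x=4: ŷ = 4.5 + 1.2·4 = 9.3; e = 7.8 − 9.3 = -1.5
x=5: ŷ = 4.5 + 1.2·5 = 10.5; e = 8.5 − 10.5 = -2
x=6: ŷ = 4.5 + 1.2·6 = 11.7; e = 13.7 − 11.7 = 2
x=7: ŷ = 4.5 + 1.2·7 = 12.9; e = 10.9 − 12.9 = -2
x=8: ŷ = 4.5 + 1.2·8 = 14.1; e = 15.6 − 14.1 = 1.5
SSE = 4 + 2.25 + 4 + 4 + 4 + 2.25 = 20.5

SSE = 20.5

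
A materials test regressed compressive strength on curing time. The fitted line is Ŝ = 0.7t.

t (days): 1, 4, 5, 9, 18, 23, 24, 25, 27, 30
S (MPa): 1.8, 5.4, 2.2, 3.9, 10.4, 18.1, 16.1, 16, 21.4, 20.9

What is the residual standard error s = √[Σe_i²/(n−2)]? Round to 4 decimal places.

s = 2.0390

t=1: Ŝ = 0.7·1 = 0.7; e = 1.8 − 0.7 = 1.1
t=4: Ŝ = 0.7·4 = 2.8; e = 5.4 − 2.8 = 2.6
t=5: Ŝ = 0.7·5 = 3.5; e = 2.2 − 3.5 = -1.3
t=9: Ŝ = 0.7·9 = 6.3; e = 3.9 − 6.3 = -2.4
t=18: Ŝ = 0.7·18 = 12.6; e = 10.4 − 12.6 = -2.2
t=23: Ŝ = 0.7·23 = 16.1; e = 18.1 − 16.1 = 2
t=24: Ŝ = 0.7·24 = 16.8; e = 16.1 − 16.8 = -0.7
t=25: Ŝ = 0.7·25 = 17.5; e = 16 − 17.5 = -1.5
t=27: Ŝ = 0.7·27 = 18.9; e = 21.4 − 18.9 = 2.5
t=30: Ŝ = 0.7·30 = 21; e = 20.9 − 21 = -0.1
SSE = 1.21 + 6.76 + 1.69 + 5.76 + 4.84 + 4 + 0.49 + 2.25 + 6.25 + 0.01 = 33.26
s = √(33.26/8) = √4.1575 ≈ 2.0390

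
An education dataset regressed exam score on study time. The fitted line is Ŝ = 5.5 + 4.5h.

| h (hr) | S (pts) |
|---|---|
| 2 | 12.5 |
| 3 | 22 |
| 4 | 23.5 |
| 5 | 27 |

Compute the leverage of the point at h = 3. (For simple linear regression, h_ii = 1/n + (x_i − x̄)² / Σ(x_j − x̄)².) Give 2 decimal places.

h̄ = (2 + 3 + 4 + 5)/4 = 3.5
Σ(h − h̄)² = 2.25 + 0.25 + 0.25 + 2.25 = 5
h = 1/4 + (-0.5)²/5 = 0.25 + 0.05 = 0.30

h = 0.30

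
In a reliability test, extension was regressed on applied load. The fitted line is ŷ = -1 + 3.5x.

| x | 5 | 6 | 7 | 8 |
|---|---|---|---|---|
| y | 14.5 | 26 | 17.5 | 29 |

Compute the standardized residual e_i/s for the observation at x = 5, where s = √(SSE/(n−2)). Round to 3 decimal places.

-0.316

x=5: ŷ = -1 + 3.5·5 = 16.5; e = 14.5 − 16.5 = -2
x=6: ŷ = -1 + 3.5·6 = 20; e = 26 − 20 = 6
x=7: ŷ = -1 + 3.5·7 = 23.5; e = 17.5 − 23.5 = -6
x=8: ŷ = -1 + 3.5·8 = 27; e = 29 − 27 = 2
SSE = 4 + 36 + 36 + 4 = 80
s = √(80/2) = 6.32456
e/s = -2 / 6.32456 = -0.316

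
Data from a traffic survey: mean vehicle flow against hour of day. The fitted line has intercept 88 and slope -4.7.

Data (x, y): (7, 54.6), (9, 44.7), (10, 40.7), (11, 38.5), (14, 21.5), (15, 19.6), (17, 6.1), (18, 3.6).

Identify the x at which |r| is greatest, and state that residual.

x = 11, r = 2.2

x=7: ŷ = 88 − 4.7·7 = 55.1; r = 54.6 − 55.1 = -0.5
x=9: ŷ = 88 − 4.7·9 = 45.7; r = 44.7 − 45.7 = -1
x=10: ŷ = 88 − 4.7·10 = 41; r = 40.7 − 41 = -0.3
x=11: ŷ = 88 − 4.7·11 = 36.3; r = 38.5 − 36.3 = 2.2
x=14: ŷ = 88 − 4.7·14 = 22.2; r = 21.5 − 22.2 = -0.7
x=15: ŷ = 88 − 4.7·15 = 17.5; r = 19.6 − 17.5 = 2.1
x=17: ŷ = 88 − 4.7·17 = 8.1; r = 6.1 − 8.1 = -2
x=18: ŷ = 88 − 4.7·18 = 3.4; r = 3.6 − 3.4 = 0.2
Largest |r| is 2.2 at x = 11, residual 2.2.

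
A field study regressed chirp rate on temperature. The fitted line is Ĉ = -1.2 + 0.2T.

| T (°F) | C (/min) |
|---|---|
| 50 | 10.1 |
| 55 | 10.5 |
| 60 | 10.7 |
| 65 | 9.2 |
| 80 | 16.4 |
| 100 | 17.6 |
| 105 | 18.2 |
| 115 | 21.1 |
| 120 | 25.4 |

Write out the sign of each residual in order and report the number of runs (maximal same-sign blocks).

T=50: Ĉ = -1.2 + 0.2·50 = 8.8; r = 10.1 − 8.8 = 1.3
T=55: Ĉ = -1.2 + 0.2·55 = 9.8; r = 10.5 − 9.8 = 0.7
T=60: Ĉ = -1.2 + 0.2·60 = 10.8; r = 10.7 − 10.8 = -0.1
T=65: Ĉ = -1.2 + 0.2·65 = 11.8; r = 9.2 − 11.8 = -2.6
T=80: Ĉ = -1.2 + 0.2·80 = 14.8; r = 16.4 − 14.8 = 1.6
T=100: Ĉ = -1.2 + 0.2·100 = 18.8; r = 17.6 − 18.8 = -1.2
T=105: Ĉ = -1.2 + 0.2·105 = 19.8; r = 18.2 − 19.8 = -1.6
T=115: Ĉ = -1.2 + 0.2·115 = 21.8; r = 21.1 − 21.8 = -0.7
T=120: Ĉ = -1.2 + 0.2·120 = 22.8; r = 25.4 − 22.8 = 2.6
Signs: + + − − + − − − +
Runs: +×2, −×2, +×1, −×3, +×1 → 5

5 runs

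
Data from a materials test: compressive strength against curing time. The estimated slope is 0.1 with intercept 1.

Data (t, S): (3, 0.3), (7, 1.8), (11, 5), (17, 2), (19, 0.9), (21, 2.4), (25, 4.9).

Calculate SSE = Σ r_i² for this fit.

t=3: ŷ = 1 + 0.1·3 = 1.3; r = 0.3 − 1.3 = -1
t=7: ŷ = 1 + 0.1·7 = 1.7; r = 1.8 − 1.7 = 0.1
t=11: ŷ = 1 + 0.1·11 = 2.1; r = 5 − 2.1 = 2.9
t=17: ŷ = 1 + 0.1·17 = 2.7; r = 2 − 2.7 = -0.7
t=19: ŷ = 1 + 0.1·19 = 2.9; r = 0.9 − 2.9 = -2
t=21: ŷ = 1 + 0.1·21 = 3.1; r = 2.4 − 3.1 = -0.7
t=25: ŷ = 1 + 0.1·25 = 3.5; r = 4.9 − 3.5 = 1.4
SSE = 1 + 0.01 + 8.41 + 0.49 + 4 + 0.49 + 1.96 = 16.36

SSE = 16.36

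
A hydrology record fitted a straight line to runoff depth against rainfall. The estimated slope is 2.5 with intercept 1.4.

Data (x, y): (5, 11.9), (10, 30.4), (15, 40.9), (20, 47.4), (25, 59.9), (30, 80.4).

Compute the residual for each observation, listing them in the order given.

x=5: ŷ = 1.4 + 2.5·5 = 13.9; e = 11.9 − 13.9 = -2
x=10: ŷ = 1.4 + 2.5·10 = 26.4; e = 30.4 − 26.4 = 4
x=15: ŷ = 1.4 + 2.5·15 = 38.9; e = 40.9 − 38.9 = 2
x=20: ŷ = 1.4 + 2.5·20 = 51.4; e = 47.4 − 51.4 = -4
x=25: ŷ = 1.4 + 2.5·25 = 63.9; e = 59.9 − 63.9 = -4
x=30: ŷ = 1.4 + 2.5·30 = 76.4; e = 80.4 − 76.4 = 4

-2, 4, 2, -4, -4, 4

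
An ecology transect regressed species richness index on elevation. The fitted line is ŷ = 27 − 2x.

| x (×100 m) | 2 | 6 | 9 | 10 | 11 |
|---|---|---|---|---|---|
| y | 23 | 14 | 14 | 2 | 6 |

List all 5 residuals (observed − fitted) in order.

0, -1, 5, -5, 1

x=2: ŷ = 27 − 2·2 = 23; r = 23 − 23 = 0
x=6: ŷ = 27 − 2·6 = 15; r = 14 − 15 = -1
x=9: ŷ = 27 − 2·9 = 9; r = 14 − 9 = 5
x=10: ŷ = 27 − 2·10 = 7; r = 2 − 7 = -5
x=11: ŷ = 27 − 2·11 = 5; r = 6 − 5 = 1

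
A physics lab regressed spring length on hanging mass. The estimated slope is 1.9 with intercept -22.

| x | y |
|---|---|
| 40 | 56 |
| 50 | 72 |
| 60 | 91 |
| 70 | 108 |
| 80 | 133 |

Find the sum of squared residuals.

SSE = 24

x=40: ŷ = -22 + 1.9·40 = 54; r = 56 − 54 = 2
x=50: ŷ = -22 + 1.9·50 = 73; r = 72 − 73 = -1
x=60: ŷ = -22 + 1.9·60 = 92; r = 91 − 92 = -1
x=70: ŷ = -22 + 1.9·70 = 111; r = 108 − 111 = -3
x=80: ŷ = -22 + 1.9·80 = 130; r = 133 − 130 = 3
SSE = 4 + 1 + 1 + 9 + 9 = 24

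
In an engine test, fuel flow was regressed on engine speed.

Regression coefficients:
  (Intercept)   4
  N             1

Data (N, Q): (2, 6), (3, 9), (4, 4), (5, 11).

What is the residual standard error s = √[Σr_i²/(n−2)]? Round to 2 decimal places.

N=2: ŷ = 4 + 2 = 6; r = 6 − 6 = 0
N=3: ŷ = 4 + 3 = 7; r = 9 − 7 = 2
N=4: ŷ = 4 + 4 = 8; r = 4 − 8 = -4
N=5: ŷ = 4 + 5 = 9; r = 11 − 9 = 2
SSE = 0 + 4 + 16 + 4 = 24
s = √(24/2) = √12 ≈ 3.46

s = 3.46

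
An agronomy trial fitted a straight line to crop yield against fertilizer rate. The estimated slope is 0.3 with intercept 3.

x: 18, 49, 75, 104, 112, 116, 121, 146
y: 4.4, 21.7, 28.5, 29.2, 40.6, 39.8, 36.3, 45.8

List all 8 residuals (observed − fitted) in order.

-4, 4, 3, -5, 4, 2, -3, -1

x=18: ŷ = 3 + 0.3·18 = 8.4; r = 4.4 − 8.4 = -4
x=49: ŷ = 3 + 0.3·49 = 17.7; r = 21.7 − 17.7 = 4
x=75: ŷ = 3 + 0.3·75 = 25.5; r = 28.5 − 25.5 = 3
x=104: ŷ = 3 + 0.3·104 = 34.2; r = 29.2 − 34.2 = -5
x=112: ŷ = 3 + 0.3·112 = 36.6; r = 40.6 − 36.6 = 4
x=116: ŷ = 3 + 0.3·116 = 37.8; r = 39.8 − 37.8 = 2
x=121: ŷ = 3 + 0.3·121 = 39.3; r = 36.3 − 39.3 = -3
x=146: ŷ = 3 + 0.3·146 = 46.8; r = 45.8 − 46.8 = -1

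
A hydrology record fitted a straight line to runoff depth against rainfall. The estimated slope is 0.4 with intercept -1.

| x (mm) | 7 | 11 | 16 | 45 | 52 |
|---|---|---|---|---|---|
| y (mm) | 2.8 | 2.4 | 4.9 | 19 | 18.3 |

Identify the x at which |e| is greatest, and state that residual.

x=7: ŷ = -1 + 0.4·7 = 1.8; e = 2.8 − 1.8 = 1
x=11: ŷ = -1 + 0.4·11 = 3.4; e = 2.4 − 3.4 = -1
x=16: ŷ = -1 + 0.4·16 = 5.4; e = 4.9 − 5.4 = -0.5
x=45: ŷ = -1 + 0.4·45 = 17; e = 19 − 17 = 2
x=52: ŷ = -1 + 0.4·52 = 19.8; e = 18.3 − 19.8 = -1.5
Largest |e| is 2 at x = 45, residual 2.

x = 45, e = 2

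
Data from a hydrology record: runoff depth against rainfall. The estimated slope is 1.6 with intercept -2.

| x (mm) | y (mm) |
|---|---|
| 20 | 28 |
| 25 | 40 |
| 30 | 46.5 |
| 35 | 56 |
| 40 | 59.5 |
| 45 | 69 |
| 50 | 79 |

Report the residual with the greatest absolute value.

r = -2.5

x=20: ŷ = -2 + 1.6·20 = 30; r = 28 − 30 = -2
x=25: ŷ = -2 + 1.6·25 = 38; r = 40 − 38 = 2
x=30: ŷ = -2 + 1.6·30 = 46; r = 46.5 − 46 = 0.5
x=35: ŷ = -2 + 1.6·35 = 54; r = 56 − 54 = 2
x=40: ŷ = -2 + 1.6·40 = 62; r = 59.5 − 62 = -2.5
x=45: ŷ = -2 + 1.6·45 = 70; r = 69 − 70 = -1
x=50: ŷ = -2 + 1.6·50 = 78; r = 79 − 78 = 1
Largest |r| is 2.5 at x = 40, residual -2.5.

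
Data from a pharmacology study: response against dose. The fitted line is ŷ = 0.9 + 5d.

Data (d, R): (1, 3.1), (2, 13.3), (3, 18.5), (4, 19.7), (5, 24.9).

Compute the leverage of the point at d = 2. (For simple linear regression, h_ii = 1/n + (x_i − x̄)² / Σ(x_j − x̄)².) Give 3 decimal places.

h = 0.300

d̄ = (1 + 2 + 3 + 4 + 5)/5 = 3
Σ(d − d̄)² = 4 + 1 + 0 + 1 + 4 = 10
h = 1/5 + (-1)²/10 = 0.2 + 0.1 = 0.300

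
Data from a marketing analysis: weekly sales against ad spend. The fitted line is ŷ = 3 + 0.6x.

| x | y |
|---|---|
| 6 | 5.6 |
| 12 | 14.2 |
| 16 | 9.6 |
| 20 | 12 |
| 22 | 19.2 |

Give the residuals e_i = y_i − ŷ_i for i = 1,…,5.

-1, 4, -3, -3, 3

x=6: ŷ = 3 + 0.6·6 = 6.6; e = 5.6 − 6.6 = -1
x=12: ŷ = 3 + 0.6·12 = 10.2; e = 14.2 − 10.2 = 4
x=16: ŷ = 3 + 0.6·16 = 12.6; e = 9.6 − 12.6 = -3
x=20: ŷ = 3 + 0.6·20 = 15; e = 12 − 15 = -3
x=22: ŷ = 3 + 0.6·22 = 16.2; e = 19.2 − 16.2 = 3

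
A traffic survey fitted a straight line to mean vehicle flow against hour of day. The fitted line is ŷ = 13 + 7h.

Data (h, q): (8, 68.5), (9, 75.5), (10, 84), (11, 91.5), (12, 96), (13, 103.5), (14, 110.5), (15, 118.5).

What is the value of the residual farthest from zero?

h=8: ŷ = 13 + 7·8 = 69; e = 68.5 − 69 = -0.5
h=9: ŷ = 13 + 7·9 = 76; e = 75.5 − 76 = -0.5
h=10: ŷ = 13 + 7·10 = 83; e = 84 − 83 = 1
h=11: ŷ = 13 + 7·11 = 90; e = 91.5 − 90 = 1.5
h=12: ŷ = 13 + 7·12 = 97; e = 96 − 97 = -1
h=13: ŷ = 13 + 7·13 = 104; e = 103.5 − 104 = -0.5
h=14: ŷ = 13 + 7·14 = 111; e = 110.5 − 111 = -0.5
h=15: ŷ = 13 + 7·15 = 118; e = 118.5 − 118 = 0.5
Largest |e| is 1.5 at h = 11, residual 1.5.

e = 1.5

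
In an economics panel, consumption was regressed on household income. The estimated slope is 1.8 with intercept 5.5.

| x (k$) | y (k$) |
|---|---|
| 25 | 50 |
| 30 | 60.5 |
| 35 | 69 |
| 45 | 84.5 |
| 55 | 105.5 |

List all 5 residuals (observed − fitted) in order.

-0.5, 1, 0.5, -2, 1

x=25: ŷ = 5.5 + 1.8·25 = 50.5; r = 50 − 50.5 = -0.5
x=30: ŷ = 5.5 + 1.8·30 = 59.5; r = 60.5 − 59.5 = 1
x=35: ŷ = 5.5 + 1.8·35 = 68.5; r = 69 − 68.5 = 0.5
x=45: ŷ = 5.5 + 1.8·45 = 86.5; r = 84.5 − 86.5 = -2
x=55: ŷ = 5.5 + 1.8·55 = 104.5; r = 105.5 − 104.5 = 1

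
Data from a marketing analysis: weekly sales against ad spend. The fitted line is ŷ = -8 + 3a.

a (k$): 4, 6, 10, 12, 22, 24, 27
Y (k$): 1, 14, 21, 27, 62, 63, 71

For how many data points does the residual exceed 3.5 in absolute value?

2

a=4: ŷ = -8 + 3·4 = 4; e = 1 − 4 = -3
a=6: ŷ = -8 + 3·6 = 10; e = 14 − 10 = 4
a=10: ŷ = -8 + 3·10 = 22; e = 21 − 22 = -1
a=12: ŷ = -8 + 3·12 = 28; e = 27 − 28 = -1
a=22: ŷ = -8 + 3·22 = 58; e = 62 − 58 = 4
a=24: ŷ = -8 + 3·24 = 64; e = 63 − 64 = -1
a=27: ŷ = -8 + 3·27 = 73; e = 71 − 73 = -2
|e| > 3.5: a=6 (|e|=4), a=22 (|e|=4) → 2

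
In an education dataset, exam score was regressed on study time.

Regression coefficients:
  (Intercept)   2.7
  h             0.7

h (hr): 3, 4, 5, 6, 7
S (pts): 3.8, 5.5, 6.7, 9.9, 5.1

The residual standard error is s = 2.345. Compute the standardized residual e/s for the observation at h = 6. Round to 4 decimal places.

Ŝ = 2.7 + 0.7·6 = 6.9
e = 9.9 − 6.9 = 3
e/s = 3 / 2.345 = 1.2793

1.2793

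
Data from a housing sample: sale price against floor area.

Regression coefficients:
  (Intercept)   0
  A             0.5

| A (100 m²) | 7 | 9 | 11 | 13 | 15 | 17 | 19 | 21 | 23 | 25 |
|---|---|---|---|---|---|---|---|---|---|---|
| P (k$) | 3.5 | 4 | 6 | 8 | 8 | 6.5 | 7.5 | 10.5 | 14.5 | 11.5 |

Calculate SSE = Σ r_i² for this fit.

SSE = 21

A=7: ŷ = 0.5·7 = 3.5; r = 3.5 − 3.5 = 0
A=9: ŷ = 0.5·9 = 4.5; r = 4 − 4.5 = -0.5
A=11: ŷ = 0.5·11 = 5.5; r = 6 − 5.5 = 0.5
A=13: ŷ = 0.5·13 = 6.5; r = 8 − 6.5 = 1.5
A=15: ŷ = 0.5·15 = 7.5; r = 8 − 7.5 = 0.5
A=17: ŷ = 0.5·17 = 8.5; r = 6.5 − 8.5 = -2
A=19: ŷ = 0.5·19 = 9.5; r = 7.5 − 9.5 = -2
A=21: ŷ = 0.5·21 = 10.5; r = 10.5 − 10.5 = 0
A=23: ŷ = 0.5·23 = 11.5; r = 14.5 − 11.5 = 3
A=25: ŷ = 0.5·25 = 12.5; r = 11.5 − 12.5 = -1
SSE = 0 + 0.25 + 0.25 + 2.25 + 0.25 + 4 + 4 + 0 + 9 + 1 = 21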